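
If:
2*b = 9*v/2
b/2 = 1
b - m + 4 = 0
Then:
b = 2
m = 6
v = 8/9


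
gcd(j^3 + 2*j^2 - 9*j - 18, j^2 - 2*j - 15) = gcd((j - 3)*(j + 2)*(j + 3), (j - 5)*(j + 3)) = j + 3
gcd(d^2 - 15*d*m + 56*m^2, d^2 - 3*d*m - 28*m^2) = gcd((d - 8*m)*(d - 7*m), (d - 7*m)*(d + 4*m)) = d - 7*m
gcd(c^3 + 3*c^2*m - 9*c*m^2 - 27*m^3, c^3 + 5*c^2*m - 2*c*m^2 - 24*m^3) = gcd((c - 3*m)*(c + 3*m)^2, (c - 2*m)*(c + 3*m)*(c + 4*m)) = c + 3*m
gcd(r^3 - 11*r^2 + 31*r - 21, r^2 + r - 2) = r - 1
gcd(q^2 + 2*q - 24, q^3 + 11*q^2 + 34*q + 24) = q + 6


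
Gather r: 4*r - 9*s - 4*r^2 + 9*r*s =-4*r^2 + r*(9*s + 4) - 9*s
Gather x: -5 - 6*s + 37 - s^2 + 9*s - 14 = -s^2 + 3*s + 18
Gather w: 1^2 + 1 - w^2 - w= -w^2 - w + 2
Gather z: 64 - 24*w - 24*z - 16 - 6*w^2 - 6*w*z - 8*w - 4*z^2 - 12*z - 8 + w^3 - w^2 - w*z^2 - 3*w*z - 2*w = w^3 - 7*w^2 - 34*w + z^2*(-w - 4) + z*(-9*w - 36) + 40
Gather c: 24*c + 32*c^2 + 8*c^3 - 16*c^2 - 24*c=8*c^3 + 16*c^2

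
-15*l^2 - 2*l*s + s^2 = (-5*l + s)*(3*l + s)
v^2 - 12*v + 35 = (v - 7)*(v - 5)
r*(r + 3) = r^2 + 3*r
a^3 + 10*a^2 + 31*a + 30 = (a + 2)*(a + 3)*(a + 5)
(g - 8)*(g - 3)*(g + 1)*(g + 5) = g^4 - 5*g^3 - 37*g^2 + 89*g + 120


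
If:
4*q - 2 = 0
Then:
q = 1/2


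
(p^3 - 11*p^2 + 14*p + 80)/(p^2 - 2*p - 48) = (p^2 - 3*p - 10)/(p + 6)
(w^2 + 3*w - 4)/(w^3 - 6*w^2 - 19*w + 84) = (w - 1)/(w^2 - 10*w + 21)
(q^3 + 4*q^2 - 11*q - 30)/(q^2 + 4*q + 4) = (q^2 + 2*q - 15)/(q + 2)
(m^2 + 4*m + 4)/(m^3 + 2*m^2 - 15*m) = (m^2 + 4*m + 4)/(m*(m^2 + 2*m - 15))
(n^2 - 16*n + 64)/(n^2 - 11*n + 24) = (n - 8)/(n - 3)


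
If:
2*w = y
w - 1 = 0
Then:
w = 1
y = 2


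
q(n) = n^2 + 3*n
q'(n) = 2*n + 3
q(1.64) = 7.61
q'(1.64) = 6.28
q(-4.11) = 4.56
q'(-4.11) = -5.22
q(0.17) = 0.54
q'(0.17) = 3.34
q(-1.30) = -2.21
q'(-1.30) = 0.40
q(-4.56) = 7.11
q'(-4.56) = -6.12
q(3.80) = 25.84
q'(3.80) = 10.60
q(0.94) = 3.70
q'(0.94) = 4.88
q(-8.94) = 53.10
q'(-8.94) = -14.88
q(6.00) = 54.00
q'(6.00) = 15.00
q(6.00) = 54.00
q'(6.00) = 15.00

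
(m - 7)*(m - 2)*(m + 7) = m^3 - 2*m^2 - 49*m + 98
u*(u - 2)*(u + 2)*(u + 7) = u^4 + 7*u^3 - 4*u^2 - 28*u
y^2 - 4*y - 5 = (y - 5)*(y + 1)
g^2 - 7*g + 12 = (g - 4)*(g - 3)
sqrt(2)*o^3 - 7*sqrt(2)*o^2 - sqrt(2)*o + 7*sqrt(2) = (o - 7)*(o - 1)*(sqrt(2)*o + sqrt(2))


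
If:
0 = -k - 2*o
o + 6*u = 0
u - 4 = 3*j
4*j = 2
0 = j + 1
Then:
No Solution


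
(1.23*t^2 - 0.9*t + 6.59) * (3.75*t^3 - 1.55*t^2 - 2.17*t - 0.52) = 4.6125*t^5 - 5.2815*t^4 + 23.4384*t^3 - 8.9011*t^2 - 13.8323*t - 3.4268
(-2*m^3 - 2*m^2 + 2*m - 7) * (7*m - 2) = -14*m^4 - 10*m^3 + 18*m^2 - 53*m + 14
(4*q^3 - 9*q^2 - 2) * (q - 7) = 4*q^4 - 37*q^3 + 63*q^2 - 2*q + 14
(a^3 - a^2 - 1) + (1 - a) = a^3 - a^2 - a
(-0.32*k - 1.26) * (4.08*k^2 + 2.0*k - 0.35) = -1.3056*k^3 - 5.7808*k^2 - 2.408*k + 0.441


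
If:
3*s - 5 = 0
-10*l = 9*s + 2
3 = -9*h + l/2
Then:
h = -77/180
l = -17/10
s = 5/3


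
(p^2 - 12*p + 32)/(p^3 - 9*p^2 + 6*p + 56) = (p - 8)/(p^2 - 5*p - 14)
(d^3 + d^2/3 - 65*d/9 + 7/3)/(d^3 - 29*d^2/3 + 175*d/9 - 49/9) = (d + 3)/(d - 7)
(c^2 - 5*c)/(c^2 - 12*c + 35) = c/(c - 7)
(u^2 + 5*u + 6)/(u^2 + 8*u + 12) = (u + 3)/(u + 6)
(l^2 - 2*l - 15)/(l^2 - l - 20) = (l + 3)/(l + 4)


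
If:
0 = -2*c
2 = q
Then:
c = 0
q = 2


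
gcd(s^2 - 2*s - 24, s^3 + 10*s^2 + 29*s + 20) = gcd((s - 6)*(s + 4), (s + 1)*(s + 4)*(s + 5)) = s + 4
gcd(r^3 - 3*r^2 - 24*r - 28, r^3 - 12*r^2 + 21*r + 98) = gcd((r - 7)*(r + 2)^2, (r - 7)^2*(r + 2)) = r^2 - 5*r - 14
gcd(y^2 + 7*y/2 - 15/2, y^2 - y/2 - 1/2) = 1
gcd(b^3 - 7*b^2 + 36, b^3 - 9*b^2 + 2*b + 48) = b^2 - b - 6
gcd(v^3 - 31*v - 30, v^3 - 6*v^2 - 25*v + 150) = v^2 - v - 30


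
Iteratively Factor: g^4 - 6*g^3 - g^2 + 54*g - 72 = (g - 4)*(g^3 - 2*g^2 - 9*g + 18) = (g - 4)*(g - 3)*(g^2 + g - 6) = (g - 4)*(g - 3)*(g - 2)*(g + 3)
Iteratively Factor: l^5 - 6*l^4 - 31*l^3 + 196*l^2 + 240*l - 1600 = (l - 5)*(l^4 - l^3 - 36*l^2 + 16*l + 320) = (l - 5)*(l + 4)*(l^3 - 5*l^2 - 16*l + 80) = (l - 5)^2*(l + 4)*(l^2 - 16) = (l - 5)^2*(l + 4)^2*(l - 4)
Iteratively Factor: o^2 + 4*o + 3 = (o + 1)*(o + 3)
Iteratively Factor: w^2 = (w)*(w)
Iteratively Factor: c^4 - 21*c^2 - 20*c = (c + 4)*(c^3 - 4*c^2 - 5*c) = (c + 1)*(c + 4)*(c^2 - 5*c) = c*(c + 1)*(c + 4)*(c - 5)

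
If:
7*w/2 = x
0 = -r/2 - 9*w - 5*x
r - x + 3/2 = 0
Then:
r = -159/113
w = 3/113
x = 21/226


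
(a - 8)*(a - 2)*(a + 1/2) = a^3 - 19*a^2/2 + 11*a + 8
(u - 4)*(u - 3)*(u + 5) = u^3 - 2*u^2 - 23*u + 60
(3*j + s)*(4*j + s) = 12*j^2 + 7*j*s + s^2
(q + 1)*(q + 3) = q^2 + 4*q + 3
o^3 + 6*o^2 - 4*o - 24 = (o - 2)*(o + 2)*(o + 6)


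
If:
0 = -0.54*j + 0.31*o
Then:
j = 0.574074074074074*o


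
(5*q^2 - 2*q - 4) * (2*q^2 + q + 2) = 10*q^4 + q^3 - 8*q - 8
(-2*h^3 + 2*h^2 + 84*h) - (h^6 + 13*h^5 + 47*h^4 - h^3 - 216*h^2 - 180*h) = -h^6 - 13*h^5 - 47*h^4 - h^3 + 218*h^2 + 264*h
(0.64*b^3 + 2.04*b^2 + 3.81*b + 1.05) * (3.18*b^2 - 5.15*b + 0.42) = 2.0352*b^5 + 3.1912*b^4 + 1.8786*b^3 - 15.4257*b^2 - 3.8073*b + 0.441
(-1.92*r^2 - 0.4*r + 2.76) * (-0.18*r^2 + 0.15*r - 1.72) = 0.3456*r^4 - 0.216*r^3 + 2.7456*r^2 + 1.102*r - 4.7472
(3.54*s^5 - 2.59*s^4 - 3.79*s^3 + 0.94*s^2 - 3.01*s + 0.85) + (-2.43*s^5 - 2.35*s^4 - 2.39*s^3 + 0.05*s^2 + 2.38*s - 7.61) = 1.11*s^5 - 4.94*s^4 - 6.18*s^3 + 0.99*s^2 - 0.63*s - 6.76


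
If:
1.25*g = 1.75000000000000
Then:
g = 1.40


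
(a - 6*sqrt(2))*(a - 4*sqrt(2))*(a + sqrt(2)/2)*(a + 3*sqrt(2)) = a^4 - 13*sqrt(2)*a^3/2 - 19*a^2 + 138*sqrt(2)*a + 144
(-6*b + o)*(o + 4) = -6*b*o - 24*b + o^2 + 4*o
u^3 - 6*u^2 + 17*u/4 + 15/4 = (u - 5)*(u - 3/2)*(u + 1/2)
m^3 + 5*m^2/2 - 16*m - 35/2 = (m - 7/2)*(m + 1)*(m + 5)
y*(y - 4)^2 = y^3 - 8*y^2 + 16*y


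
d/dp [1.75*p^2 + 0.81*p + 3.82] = 3.5*p + 0.81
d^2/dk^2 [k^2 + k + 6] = 2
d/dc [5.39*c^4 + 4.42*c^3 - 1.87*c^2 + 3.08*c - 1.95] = 21.56*c^3 + 13.26*c^2 - 3.74*c + 3.08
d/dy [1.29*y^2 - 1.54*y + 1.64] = 2.58*y - 1.54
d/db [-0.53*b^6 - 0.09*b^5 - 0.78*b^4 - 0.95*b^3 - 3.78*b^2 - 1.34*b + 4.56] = -3.18*b^5 - 0.45*b^4 - 3.12*b^3 - 2.85*b^2 - 7.56*b - 1.34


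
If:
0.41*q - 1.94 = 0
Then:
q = 4.73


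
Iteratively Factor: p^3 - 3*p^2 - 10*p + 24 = (p - 2)*(p^2 - p - 12) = (p - 2)*(p + 3)*(p - 4)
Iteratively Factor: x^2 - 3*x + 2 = (x - 2)*(x - 1)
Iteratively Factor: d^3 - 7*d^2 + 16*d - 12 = (d - 2)*(d^2 - 5*d + 6) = (d - 3)*(d - 2)*(d - 2)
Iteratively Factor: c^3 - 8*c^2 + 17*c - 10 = (c - 2)*(c^2 - 6*c + 5) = (c - 5)*(c - 2)*(c - 1)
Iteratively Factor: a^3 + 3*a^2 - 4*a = (a - 1)*(a^2 + 4*a) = a*(a - 1)*(a + 4)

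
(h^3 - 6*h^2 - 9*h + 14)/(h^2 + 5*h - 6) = (h^2 - 5*h - 14)/(h + 6)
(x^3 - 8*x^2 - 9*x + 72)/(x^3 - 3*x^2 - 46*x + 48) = (x^2 - 9)/(x^2 + 5*x - 6)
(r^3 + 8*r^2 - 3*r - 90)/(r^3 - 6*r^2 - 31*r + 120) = (r + 6)/(r - 8)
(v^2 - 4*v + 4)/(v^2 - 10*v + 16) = (v - 2)/(v - 8)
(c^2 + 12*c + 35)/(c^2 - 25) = (c + 7)/(c - 5)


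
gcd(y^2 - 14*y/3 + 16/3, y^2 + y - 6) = y - 2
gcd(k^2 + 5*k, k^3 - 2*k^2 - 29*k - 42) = 1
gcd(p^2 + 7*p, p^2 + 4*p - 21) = p + 7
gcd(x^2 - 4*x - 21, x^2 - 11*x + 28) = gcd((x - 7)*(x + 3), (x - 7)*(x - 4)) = x - 7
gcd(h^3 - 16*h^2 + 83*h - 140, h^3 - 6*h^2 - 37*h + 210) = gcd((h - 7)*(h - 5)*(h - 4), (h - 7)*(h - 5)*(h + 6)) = h^2 - 12*h + 35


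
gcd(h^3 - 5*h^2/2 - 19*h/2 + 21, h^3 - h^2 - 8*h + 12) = h^2 + h - 6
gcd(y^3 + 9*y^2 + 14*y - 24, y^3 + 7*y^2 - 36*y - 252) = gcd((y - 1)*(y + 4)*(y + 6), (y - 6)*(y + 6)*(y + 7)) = y + 6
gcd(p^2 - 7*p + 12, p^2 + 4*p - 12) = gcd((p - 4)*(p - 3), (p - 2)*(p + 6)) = 1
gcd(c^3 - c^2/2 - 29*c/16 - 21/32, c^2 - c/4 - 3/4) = c + 3/4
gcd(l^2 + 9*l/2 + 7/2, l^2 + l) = l + 1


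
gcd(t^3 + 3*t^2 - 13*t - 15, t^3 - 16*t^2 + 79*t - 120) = t - 3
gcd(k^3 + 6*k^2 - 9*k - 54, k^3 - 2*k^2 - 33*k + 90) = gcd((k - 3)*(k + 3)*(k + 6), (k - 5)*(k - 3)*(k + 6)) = k^2 + 3*k - 18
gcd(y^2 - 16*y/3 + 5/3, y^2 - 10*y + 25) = y - 5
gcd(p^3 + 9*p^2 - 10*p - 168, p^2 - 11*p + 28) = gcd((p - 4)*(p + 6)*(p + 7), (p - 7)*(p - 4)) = p - 4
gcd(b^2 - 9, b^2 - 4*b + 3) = b - 3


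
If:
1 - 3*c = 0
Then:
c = 1/3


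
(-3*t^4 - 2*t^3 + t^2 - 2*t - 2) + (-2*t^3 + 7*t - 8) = -3*t^4 - 4*t^3 + t^2 + 5*t - 10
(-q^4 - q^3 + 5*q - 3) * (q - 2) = -q^5 + q^4 + 2*q^3 + 5*q^2 - 13*q + 6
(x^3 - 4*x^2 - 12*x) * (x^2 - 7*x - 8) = x^5 - 11*x^4 + 8*x^3 + 116*x^2 + 96*x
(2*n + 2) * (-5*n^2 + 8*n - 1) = -10*n^3 + 6*n^2 + 14*n - 2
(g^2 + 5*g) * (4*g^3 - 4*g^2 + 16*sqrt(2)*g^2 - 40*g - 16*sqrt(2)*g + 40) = 4*g^5 + 16*g^4 + 16*sqrt(2)*g^4 - 60*g^3 + 64*sqrt(2)*g^3 - 160*g^2 - 80*sqrt(2)*g^2 + 200*g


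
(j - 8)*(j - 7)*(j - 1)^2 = j^4 - 17*j^3 + 87*j^2 - 127*j + 56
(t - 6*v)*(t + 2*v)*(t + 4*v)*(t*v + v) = t^4*v + t^3*v - 28*t^2*v^3 - 48*t*v^4 - 28*t*v^3 - 48*v^4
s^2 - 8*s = s*(s - 8)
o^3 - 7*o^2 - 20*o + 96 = (o - 8)*(o - 3)*(o + 4)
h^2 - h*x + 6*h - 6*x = (h + 6)*(h - x)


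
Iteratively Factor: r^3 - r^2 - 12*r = (r + 3)*(r^2 - 4*r) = (r - 4)*(r + 3)*(r)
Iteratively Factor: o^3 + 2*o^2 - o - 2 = (o + 1)*(o^2 + o - 2) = (o - 1)*(o + 1)*(o + 2)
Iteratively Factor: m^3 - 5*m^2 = (m)*(m^2 - 5*m) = m^2*(m - 5)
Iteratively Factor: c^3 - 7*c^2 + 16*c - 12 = (c - 3)*(c^2 - 4*c + 4) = (c - 3)*(c - 2)*(c - 2)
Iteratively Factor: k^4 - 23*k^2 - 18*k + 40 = (k - 1)*(k^3 + k^2 - 22*k - 40) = (k - 5)*(k - 1)*(k^2 + 6*k + 8) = (k - 5)*(k - 1)*(k + 2)*(k + 4)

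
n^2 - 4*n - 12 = (n - 6)*(n + 2)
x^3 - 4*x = x*(x - 2)*(x + 2)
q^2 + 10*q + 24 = (q + 4)*(q + 6)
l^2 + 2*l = l*(l + 2)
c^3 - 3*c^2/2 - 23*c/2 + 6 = (c - 4)*(c - 1/2)*(c + 3)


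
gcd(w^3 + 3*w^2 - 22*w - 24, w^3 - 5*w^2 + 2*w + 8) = w^2 - 3*w - 4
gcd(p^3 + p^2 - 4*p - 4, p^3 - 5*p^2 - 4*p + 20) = p^2 - 4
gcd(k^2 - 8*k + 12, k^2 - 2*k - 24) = k - 6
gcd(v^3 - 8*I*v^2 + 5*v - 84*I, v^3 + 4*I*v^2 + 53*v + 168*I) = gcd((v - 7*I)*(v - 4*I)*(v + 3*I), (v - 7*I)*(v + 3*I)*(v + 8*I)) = v^2 - 4*I*v + 21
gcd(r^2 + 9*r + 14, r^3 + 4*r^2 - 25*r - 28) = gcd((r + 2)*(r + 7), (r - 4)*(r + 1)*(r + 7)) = r + 7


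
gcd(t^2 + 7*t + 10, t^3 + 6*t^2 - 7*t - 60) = t + 5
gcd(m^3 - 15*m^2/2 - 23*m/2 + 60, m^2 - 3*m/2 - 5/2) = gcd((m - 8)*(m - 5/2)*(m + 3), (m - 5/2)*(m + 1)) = m - 5/2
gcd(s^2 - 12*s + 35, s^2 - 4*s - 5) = s - 5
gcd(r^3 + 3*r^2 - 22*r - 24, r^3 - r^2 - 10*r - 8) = r^2 - 3*r - 4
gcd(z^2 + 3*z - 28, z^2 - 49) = z + 7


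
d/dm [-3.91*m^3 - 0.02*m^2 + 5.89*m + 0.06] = -11.73*m^2 - 0.04*m + 5.89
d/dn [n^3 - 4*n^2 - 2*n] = 3*n^2 - 8*n - 2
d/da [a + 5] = 1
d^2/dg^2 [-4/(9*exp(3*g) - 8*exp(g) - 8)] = 4*(2*(27*exp(2*g) - 8)^2*exp(g) + (81*exp(2*g) - 8)*(-9*exp(3*g) + 8*exp(g) + 8))*exp(g)/(-9*exp(3*g) + 8*exp(g) + 8)^3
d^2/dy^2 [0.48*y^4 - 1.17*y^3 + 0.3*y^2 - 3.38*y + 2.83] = 5.76*y^2 - 7.02*y + 0.6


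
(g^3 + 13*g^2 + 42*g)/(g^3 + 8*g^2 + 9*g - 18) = g*(g + 7)/(g^2 + 2*g - 3)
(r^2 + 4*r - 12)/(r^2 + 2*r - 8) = (r + 6)/(r + 4)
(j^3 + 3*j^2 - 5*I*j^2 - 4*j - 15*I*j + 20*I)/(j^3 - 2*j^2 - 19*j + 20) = (j - 5*I)/(j - 5)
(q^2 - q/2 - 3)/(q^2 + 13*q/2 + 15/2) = (q - 2)/(q + 5)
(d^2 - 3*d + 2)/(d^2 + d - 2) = (d - 2)/(d + 2)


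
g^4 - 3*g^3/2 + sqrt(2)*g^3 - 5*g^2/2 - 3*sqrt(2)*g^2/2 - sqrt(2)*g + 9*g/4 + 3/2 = (g - 2)*(g + 1/2)*(g - sqrt(2)/2)*(g + 3*sqrt(2)/2)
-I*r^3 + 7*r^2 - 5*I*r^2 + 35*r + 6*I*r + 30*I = (r + 5)*(r + 6*I)*(-I*r + 1)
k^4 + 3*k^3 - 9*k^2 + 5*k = k*(k - 1)^2*(k + 5)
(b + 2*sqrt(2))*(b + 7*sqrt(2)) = b^2 + 9*sqrt(2)*b + 28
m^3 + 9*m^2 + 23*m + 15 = (m + 1)*(m + 3)*(m + 5)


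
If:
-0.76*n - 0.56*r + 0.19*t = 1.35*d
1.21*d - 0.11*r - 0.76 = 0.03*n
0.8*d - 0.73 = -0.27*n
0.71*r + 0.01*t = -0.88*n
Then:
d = 0.52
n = 1.16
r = -1.49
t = 3.94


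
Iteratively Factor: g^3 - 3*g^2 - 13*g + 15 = (g - 5)*(g^2 + 2*g - 3) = (g - 5)*(g + 3)*(g - 1)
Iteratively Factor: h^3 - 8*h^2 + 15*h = (h - 5)*(h^2 - 3*h) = (h - 5)*(h - 3)*(h)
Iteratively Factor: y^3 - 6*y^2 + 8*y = (y)*(y^2 - 6*y + 8) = y*(y - 4)*(y - 2)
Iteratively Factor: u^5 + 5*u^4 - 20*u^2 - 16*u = (u + 2)*(u^4 + 3*u^3 - 6*u^2 - 8*u) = (u - 2)*(u + 2)*(u^3 + 5*u^2 + 4*u) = u*(u - 2)*(u + 2)*(u^2 + 5*u + 4) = u*(u - 2)*(u + 2)*(u + 4)*(u + 1)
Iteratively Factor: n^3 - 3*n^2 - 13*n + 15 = (n - 5)*(n^2 + 2*n - 3) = (n - 5)*(n + 3)*(n - 1)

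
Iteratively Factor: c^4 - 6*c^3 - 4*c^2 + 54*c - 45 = (c + 3)*(c^3 - 9*c^2 + 23*c - 15) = (c - 1)*(c + 3)*(c^2 - 8*c + 15) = (c - 5)*(c - 1)*(c + 3)*(c - 3)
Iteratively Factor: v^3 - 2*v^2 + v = (v - 1)*(v^2 - v) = v*(v - 1)*(v - 1)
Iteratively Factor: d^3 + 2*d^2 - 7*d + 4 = (d + 4)*(d^2 - 2*d + 1) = (d - 1)*(d + 4)*(d - 1)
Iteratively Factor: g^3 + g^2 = (g + 1)*(g^2) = g*(g + 1)*(g)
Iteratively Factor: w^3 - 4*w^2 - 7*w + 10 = (w - 5)*(w^2 + w - 2) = (w - 5)*(w - 1)*(w + 2)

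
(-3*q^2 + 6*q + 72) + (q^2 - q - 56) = -2*q^2 + 5*q + 16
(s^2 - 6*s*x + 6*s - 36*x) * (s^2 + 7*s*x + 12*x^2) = s^4 + s^3*x + 6*s^3 - 30*s^2*x^2 + 6*s^2*x - 72*s*x^3 - 180*s*x^2 - 432*x^3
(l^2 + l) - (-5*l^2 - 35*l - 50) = 6*l^2 + 36*l + 50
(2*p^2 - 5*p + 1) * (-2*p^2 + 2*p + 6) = -4*p^4 + 14*p^3 - 28*p + 6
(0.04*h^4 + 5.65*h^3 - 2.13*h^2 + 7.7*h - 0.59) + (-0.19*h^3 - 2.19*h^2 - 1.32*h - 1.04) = 0.04*h^4 + 5.46*h^3 - 4.32*h^2 + 6.38*h - 1.63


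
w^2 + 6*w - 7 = (w - 1)*(w + 7)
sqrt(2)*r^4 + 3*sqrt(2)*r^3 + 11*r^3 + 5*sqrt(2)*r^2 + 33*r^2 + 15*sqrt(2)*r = r*(r + 3)*(r + 5*sqrt(2))*(sqrt(2)*r + 1)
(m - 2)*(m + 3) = m^2 + m - 6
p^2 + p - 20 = (p - 4)*(p + 5)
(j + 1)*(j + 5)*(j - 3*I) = j^3 + 6*j^2 - 3*I*j^2 + 5*j - 18*I*j - 15*I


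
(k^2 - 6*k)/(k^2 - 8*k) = (k - 6)/(k - 8)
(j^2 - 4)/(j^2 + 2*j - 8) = (j + 2)/(j + 4)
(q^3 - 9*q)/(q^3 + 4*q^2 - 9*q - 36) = q/(q + 4)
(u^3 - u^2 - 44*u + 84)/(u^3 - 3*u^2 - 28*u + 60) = (u + 7)/(u + 5)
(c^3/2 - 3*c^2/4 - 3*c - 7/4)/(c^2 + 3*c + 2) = (2*c^2 - 5*c - 7)/(4*(c + 2))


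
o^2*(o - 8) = o^3 - 8*o^2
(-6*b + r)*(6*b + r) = -36*b^2 + r^2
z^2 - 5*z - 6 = (z - 6)*(z + 1)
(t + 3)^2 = t^2 + 6*t + 9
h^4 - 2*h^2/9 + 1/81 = (h - 1/3)^2*(h + 1/3)^2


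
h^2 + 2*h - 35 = (h - 5)*(h + 7)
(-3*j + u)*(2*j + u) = -6*j^2 - j*u + u^2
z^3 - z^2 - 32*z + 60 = (z - 5)*(z - 2)*(z + 6)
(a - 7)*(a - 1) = a^2 - 8*a + 7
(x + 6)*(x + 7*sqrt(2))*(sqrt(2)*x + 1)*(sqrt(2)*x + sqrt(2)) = 2*x^4 + 14*x^3 + 15*sqrt(2)*x^3 + 26*x^2 + 105*sqrt(2)*x^2 + 98*x + 90*sqrt(2)*x + 84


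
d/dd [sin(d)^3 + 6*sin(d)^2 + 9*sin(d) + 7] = 3*(sin(d)^2 + 4*sin(d) + 3)*cos(d)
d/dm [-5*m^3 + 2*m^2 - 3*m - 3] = -15*m^2 + 4*m - 3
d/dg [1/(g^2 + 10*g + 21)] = 2*(-g - 5)/(g^2 + 10*g + 21)^2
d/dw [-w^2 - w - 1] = -2*w - 1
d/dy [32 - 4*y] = -4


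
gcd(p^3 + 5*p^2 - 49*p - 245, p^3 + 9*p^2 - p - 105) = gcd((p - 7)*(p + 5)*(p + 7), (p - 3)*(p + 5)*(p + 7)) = p^2 + 12*p + 35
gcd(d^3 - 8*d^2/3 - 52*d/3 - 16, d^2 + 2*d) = d + 2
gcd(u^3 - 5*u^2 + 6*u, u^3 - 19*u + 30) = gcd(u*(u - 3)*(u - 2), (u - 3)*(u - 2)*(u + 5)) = u^2 - 5*u + 6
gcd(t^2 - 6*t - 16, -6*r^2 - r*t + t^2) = 1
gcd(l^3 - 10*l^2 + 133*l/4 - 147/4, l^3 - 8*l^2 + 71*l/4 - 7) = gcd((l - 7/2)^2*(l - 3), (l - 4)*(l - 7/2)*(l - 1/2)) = l - 7/2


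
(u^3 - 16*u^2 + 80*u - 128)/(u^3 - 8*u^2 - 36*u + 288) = (u^2 - 8*u + 16)/(u^2 - 36)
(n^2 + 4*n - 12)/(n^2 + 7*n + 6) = (n - 2)/(n + 1)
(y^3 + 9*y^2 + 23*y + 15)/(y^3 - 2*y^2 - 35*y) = (y^2 + 4*y + 3)/(y*(y - 7))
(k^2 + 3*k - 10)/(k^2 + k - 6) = (k + 5)/(k + 3)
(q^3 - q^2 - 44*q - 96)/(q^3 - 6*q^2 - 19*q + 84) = (q^2 - 5*q - 24)/(q^2 - 10*q + 21)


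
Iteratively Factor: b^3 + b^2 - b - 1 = (b + 1)*(b^2 - 1) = (b - 1)*(b + 1)*(b + 1)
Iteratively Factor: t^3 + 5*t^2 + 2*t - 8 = (t + 2)*(t^2 + 3*t - 4) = (t - 1)*(t + 2)*(t + 4)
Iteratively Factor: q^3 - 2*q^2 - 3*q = (q + 1)*(q^2 - 3*q) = q*(q + 1)*(q - 3)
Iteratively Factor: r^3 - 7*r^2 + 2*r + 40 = (r + 2)*(r^2 - 9*r + 20) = (r - 5)*(r + 2)*(r - 4)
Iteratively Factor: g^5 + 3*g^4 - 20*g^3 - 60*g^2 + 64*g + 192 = (g + 2)*(g^4 + g^3 - 22*g^2 - 16*g + 96) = (g + 2)*(g + 4)*(g^3 - 3*g^2 - 10*g + 24) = (g - 2)*(g + 2)*(g + 4)*(g^2 - g - 12) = (g - 4)*(g - 2)*(g + 2)*(g + 4)*(g + 3)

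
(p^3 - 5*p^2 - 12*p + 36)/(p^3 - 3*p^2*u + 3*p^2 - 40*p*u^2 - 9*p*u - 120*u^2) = (p^2 - 8*p + 12)/(p^2 - 3*p*u - 40*u^2)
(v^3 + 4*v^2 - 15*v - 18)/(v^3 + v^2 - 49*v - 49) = (v^2 + 3*v - 18)/(v^2 - 49)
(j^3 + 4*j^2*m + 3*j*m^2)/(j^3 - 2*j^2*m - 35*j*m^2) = (j^2 + 4*j*m + 3*m^2)/(j^2 - 2*j*m - 35*m^2)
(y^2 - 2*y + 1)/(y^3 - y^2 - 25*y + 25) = (y - 1)/(y^2 - 25)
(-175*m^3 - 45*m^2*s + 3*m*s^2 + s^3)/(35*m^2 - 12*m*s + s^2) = (25*m^2 + 10*m*s + s^2)/(-5*m + s)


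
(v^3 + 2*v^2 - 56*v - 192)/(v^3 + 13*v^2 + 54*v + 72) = (v - 8)/(v + 3)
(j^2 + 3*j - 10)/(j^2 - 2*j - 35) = (j - 2)/(j - 7)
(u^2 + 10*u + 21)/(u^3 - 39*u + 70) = (u + 3)/(u^2 - 7*u + 10)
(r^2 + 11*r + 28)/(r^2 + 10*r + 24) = (r + 7)/(r + 6)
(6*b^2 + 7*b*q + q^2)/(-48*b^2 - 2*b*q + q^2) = (b + q)/(-8*b + q)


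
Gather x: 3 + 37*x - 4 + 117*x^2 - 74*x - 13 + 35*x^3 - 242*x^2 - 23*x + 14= 35*x^3 - 125*x^2 - 60*x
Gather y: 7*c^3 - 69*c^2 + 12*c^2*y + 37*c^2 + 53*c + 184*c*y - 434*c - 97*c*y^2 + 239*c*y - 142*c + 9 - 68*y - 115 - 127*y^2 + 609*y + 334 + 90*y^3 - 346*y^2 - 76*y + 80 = 7*c^3 - 32*c^2 - 523*c + 90*y^3 + y^2*(-97*c - 473) + y*(12*c^2 + 423*c + 465) + 308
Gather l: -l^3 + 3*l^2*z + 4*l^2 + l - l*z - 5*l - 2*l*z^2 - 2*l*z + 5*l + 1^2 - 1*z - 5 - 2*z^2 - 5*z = -l^3 + l^2*(3*z + 4) + l*(-2*z^2 - 3*z + 1) - 2*z^2 - 6*z - 4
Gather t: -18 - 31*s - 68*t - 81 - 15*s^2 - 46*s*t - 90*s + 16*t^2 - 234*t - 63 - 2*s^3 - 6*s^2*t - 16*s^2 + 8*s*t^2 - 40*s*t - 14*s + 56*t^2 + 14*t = -2*s^3 - 31*s^2 - 135*s + t^2*(8*s + 72) + t*(-6*s^2 - 86*s - 288) - 162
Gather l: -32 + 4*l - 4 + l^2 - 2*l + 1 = l^2 + 2*l - 35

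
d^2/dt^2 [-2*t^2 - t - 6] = -4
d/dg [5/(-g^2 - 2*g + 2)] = 10*(g + 1)/(g^2 + 2*g - 2)^2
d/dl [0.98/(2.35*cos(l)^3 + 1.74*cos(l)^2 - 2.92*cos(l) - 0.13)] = (6.909*cos(l)^2 + 3.4104*cos(l) - 2.8616)*sin(l)/(2.35*cos(l)^3 + 1.74*cos(l)^2 - 2.92*cos(l) - 0.13)^2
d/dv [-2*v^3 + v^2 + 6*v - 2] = -6*v^2 + 2*v + 6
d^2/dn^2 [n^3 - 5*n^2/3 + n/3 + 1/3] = 6*n - 10/3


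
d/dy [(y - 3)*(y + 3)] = 2*y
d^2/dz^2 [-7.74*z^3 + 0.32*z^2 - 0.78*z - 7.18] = 0.64 - 46.44*z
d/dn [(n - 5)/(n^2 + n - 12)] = (n^2 + n - (n - 5)*(2*n + 1) - 12)/(n^2 + n - 12)^2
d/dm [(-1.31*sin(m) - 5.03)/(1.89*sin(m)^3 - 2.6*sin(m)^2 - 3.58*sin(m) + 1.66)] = (4.9518*sin(m)^3 + 25.1141*sin(m)^2 - 26.156*sin(m) - 20.182)*cos(m)/(3.5721*sin(m)^6 - 9.828*sin(m)^5 - 6.7724*sin(m)^4 + 24.8908*sin(m)^3 + 4.1844*sin(m)^2 - 11.8856*sin(m) + 2.7556)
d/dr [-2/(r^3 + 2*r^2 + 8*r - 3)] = 2*(3*r^2 + 4*r + 8)/(r^3 + 2*r^2 + 8*r - 3)^2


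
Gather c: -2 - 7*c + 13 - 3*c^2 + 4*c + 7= -3*c^2 - 3*c + 18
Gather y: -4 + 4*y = 4*y - 4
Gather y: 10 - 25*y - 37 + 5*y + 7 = -20*y - 20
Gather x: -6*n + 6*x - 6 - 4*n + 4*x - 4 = -10*n + 10*x - 10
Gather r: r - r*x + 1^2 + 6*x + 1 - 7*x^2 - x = r*(1 - x) - 7*x^2 + 5*x + 2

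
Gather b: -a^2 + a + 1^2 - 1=-a^2 + a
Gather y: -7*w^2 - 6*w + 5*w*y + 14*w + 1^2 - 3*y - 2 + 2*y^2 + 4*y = -7*w^2 + 8*w + 2*y^2 + y*(5*w + 1) - 1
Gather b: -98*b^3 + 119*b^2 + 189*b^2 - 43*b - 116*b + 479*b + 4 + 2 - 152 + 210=-98*b^3 + 308*b^2 + 320*b + 64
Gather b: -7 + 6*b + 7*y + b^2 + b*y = b^2 + b*(y + 6) + 7*y - 7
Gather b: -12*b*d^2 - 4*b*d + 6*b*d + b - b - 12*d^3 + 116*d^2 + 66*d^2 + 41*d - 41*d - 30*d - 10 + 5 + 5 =b*(-12*d^2 + 2*d) - 12*d^3 + 182*d^2 - 30*d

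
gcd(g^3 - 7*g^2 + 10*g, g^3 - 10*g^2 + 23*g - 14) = g - 2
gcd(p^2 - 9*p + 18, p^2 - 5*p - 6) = p - 6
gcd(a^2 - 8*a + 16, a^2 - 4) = 1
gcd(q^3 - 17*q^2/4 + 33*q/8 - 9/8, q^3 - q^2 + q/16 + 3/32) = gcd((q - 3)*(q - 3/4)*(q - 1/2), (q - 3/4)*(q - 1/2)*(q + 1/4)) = q^2 - 5*q/4 + 3/8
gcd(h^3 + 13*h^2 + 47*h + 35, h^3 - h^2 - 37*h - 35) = h^2 + 6*h + 5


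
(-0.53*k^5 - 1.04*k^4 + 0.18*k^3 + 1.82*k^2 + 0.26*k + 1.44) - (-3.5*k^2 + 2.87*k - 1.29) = -0.53*k^5 - 1.04*k^4 + 0.18*k^3 + 5.32*k^2 - 2.61*k + 2.73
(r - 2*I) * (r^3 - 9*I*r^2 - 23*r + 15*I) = r^4 - 11*I*r^3 - 41*r^2 + 61*I*r + 30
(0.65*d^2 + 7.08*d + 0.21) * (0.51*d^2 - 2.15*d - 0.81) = 0.3315*d^4 + 2.2133*d^3 - 15.6414*d^2 - 6.1863*d - 0.1701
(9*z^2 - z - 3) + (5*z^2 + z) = 14*z^2 - 3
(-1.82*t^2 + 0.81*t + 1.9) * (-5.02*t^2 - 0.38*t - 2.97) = 9.1364*t^4 - 3.3746*t^3 - 4.4404*t^2 - 3.1277*t - 5.643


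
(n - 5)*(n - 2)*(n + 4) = n^3 - 3*n^2 - 18*n + 40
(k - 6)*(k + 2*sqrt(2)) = k^2 - 6*k + 2*sqrt(2)*k - 12*sqrt(2)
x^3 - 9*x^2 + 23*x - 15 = (x - 5)*(x - 3)*(x - 1)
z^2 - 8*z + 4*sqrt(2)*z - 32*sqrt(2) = (z - 8)*(z + 4*sqrt(2))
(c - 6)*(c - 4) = c^2 - 10*c + 24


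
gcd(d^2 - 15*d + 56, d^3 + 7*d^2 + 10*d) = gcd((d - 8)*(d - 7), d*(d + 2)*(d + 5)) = 1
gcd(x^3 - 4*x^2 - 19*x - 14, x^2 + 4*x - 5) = 1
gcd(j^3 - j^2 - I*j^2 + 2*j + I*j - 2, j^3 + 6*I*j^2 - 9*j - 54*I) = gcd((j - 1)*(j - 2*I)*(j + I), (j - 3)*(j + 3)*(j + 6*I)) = 1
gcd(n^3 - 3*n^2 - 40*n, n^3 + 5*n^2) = n^2 + 5*n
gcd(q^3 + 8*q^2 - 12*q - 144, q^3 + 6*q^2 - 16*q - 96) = q^2 + 2*q - 24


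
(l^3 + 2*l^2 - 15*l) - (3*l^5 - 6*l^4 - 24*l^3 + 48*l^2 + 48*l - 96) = -3*l^5 + 6*l^4 + 25*l^3 - 46*l^2 - 63*l + 96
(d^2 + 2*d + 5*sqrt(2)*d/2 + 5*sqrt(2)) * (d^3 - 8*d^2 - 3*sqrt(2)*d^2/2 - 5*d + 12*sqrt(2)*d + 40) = d^5 - 6*d^4 + sqrt(2)*d^4 - 57*d^3/2 - 6*sqrt(2)*d^3 - 57*sqrt(2)*d^2/2 + 75*d^2 + 75*sqrt(2)*d + 200*d + 200*sqrt(2)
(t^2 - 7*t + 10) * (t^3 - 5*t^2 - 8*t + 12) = t^5 - 12*t^4 + 37*t^3 + 18*t^2 - 164*t + 120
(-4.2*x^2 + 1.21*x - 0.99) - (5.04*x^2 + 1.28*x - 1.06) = -9.24*x^2 - 0.0700000000000001*x + 0.0700000000000001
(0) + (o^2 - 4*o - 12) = o^2 - 4*o - 12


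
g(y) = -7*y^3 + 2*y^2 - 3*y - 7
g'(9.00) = -1668.00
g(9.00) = -4975.00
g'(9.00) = -1668.00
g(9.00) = -4975.00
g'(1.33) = -34.83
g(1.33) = -23.92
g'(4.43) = -397.40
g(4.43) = -589.61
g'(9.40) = -1820.96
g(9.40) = -5672.57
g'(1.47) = -42.50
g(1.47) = -29.32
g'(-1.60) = -63.16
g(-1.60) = 31.59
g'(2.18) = -94.08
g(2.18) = -76.56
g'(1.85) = -67.47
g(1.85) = -50.03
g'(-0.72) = -16.77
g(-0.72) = -1.19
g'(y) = -21*y^2 + 4*y - 3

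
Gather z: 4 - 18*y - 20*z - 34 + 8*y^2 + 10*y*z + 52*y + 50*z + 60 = 8*y^2 + 34*y + z*(10*y + 30) + 30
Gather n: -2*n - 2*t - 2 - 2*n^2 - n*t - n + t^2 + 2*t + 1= -2*n^2 + n*(-t - 3) + t^2 - 1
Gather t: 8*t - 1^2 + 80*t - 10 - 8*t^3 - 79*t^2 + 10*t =-8*t^3 - 79*t^2 + 98*t - 11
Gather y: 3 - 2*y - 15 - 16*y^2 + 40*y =-16*y^2 + 38*y - 12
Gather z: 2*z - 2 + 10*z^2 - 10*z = 10*z^2 - 8*z - 2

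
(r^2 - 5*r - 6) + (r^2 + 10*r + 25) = 2*r^2 + 5*r + 19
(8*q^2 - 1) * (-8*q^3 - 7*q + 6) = -64*q^5 - 48*q^3 + 48*q^2 + 7*q - 6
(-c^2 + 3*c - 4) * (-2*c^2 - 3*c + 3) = 2*c^4 - 3*c^3 - 4*c^2 + 21*c - 12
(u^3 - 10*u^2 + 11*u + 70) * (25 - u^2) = -u^5 + 10*u^4 + 14*u^3 - 320*u^2 + 275*u + 1750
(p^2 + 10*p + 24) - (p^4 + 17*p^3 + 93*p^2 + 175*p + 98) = -p^4 - 17*p^3 - 92*p^2 - 165*p - 74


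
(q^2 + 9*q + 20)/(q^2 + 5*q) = (q + 4)/q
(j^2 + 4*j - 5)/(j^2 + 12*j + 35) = (j - 1)/(j + 7)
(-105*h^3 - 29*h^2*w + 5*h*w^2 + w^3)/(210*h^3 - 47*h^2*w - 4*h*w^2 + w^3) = (3*h + w)/(-6*h + w)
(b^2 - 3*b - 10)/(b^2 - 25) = (b + 2)/(b + 5)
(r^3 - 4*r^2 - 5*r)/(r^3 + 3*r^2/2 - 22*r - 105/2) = 2*r*(r + 1)/(2*r^2 + 13*r + 21)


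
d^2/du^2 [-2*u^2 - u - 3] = -4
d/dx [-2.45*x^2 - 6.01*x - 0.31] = -4.9*x - 6.01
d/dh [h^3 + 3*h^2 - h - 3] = 3*h^2 + 6*h - 1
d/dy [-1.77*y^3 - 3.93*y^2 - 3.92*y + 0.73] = -5.31*y^2 - 7.86*y - 3.92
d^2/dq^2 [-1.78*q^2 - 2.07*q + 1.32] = -3.56000000000000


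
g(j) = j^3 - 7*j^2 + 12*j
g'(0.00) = 12.00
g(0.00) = 0.00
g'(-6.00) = 204.00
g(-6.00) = -540.00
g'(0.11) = 10.50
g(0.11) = 1.24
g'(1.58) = -2.63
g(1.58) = 5.43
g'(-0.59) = 21.30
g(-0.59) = -9.72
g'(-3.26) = 89.52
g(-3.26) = -148.16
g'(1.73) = -3.24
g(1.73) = 4.99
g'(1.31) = -1.19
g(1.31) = 5.96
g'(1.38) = -1.61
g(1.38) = 5.86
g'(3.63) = 0.71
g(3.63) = -0.85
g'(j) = 3*j^2 - 14*j + 12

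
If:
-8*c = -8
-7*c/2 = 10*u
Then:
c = 1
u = -7/20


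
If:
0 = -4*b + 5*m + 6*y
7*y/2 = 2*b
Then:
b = 7*y/4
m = y/5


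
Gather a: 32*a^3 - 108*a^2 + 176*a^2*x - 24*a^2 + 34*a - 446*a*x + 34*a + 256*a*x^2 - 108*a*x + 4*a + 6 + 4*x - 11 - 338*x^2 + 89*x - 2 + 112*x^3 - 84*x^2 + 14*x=32*a^3 + a^2*(176*x - 132) + a*(256*x^2 - 554*x + 72) + 112*x^3 - 422*x^2 + 107*x - 7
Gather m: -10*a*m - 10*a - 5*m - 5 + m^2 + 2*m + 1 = -10*a + m^2 + m*(-10*a - 3) - 4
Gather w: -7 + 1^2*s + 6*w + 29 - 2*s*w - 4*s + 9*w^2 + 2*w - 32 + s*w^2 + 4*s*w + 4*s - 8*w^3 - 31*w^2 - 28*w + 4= s - 8*w^3 + w^2*(s - 22) + w*(2*s - 20) - 6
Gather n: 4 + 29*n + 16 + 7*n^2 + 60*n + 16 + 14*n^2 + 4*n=21*n^2 + 93*n + 36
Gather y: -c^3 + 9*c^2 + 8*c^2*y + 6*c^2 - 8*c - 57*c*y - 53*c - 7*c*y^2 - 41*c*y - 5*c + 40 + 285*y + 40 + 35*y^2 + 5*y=-c^3 + 15*c^2 - 66*c + y^2*(35 - 7*c) + y*(8*c^2 - 98*c + 290) + 80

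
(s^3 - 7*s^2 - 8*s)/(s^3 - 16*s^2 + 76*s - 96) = s*(s + 1)/(s^2 - 8*s + 12)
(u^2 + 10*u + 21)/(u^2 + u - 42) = (u + 3)/(u - 6)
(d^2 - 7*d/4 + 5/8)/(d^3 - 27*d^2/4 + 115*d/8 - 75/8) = (2*d - 1)/(2*d^2 - 11*d + 15)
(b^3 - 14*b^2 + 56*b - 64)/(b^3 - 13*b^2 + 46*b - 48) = (b - 4)/(b - 3)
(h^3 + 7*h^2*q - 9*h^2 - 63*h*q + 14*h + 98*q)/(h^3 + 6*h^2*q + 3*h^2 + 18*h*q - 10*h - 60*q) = (h^2 + 7*h*q - 7*h - 49*q)/(h^2 + 6*h*q + 5*h + 30*q)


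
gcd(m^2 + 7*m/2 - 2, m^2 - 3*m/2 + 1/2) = m - 1/2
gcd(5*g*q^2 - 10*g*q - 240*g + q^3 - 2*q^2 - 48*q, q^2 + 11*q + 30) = q + 6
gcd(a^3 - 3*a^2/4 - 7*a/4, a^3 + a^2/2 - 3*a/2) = a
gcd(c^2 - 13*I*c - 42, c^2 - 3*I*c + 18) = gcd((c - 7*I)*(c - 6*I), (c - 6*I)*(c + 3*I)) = c - 6*I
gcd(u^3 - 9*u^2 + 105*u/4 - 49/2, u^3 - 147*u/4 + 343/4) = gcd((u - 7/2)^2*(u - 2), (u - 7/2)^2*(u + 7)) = u^2 - 7*u + 49/4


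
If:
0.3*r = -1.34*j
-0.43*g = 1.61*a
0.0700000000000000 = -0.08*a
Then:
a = -0.88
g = 3.28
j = -0.223880597014925*r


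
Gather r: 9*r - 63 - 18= 9*r - 81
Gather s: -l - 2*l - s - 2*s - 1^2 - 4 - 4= -3*l - 3*s - 9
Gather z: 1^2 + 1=2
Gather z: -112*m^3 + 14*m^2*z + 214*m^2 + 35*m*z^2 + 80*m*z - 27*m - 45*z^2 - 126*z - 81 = -112*m^3 + 214*m^2 - 27*m + z^2*(35*m - 45) + z*(14*m^2 + 80*m - 126) - 81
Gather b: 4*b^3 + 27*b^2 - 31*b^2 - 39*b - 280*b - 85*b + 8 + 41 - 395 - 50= 4*b^3 - 4*b^2 - 404*b - 396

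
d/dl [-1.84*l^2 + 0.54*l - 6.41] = 0.54 - 3.68*l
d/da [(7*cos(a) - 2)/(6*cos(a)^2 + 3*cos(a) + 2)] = 2*(21*cos(a)^2 - 12*cos(a) - 10)*sin(a)/(-6*sin(a)^2 + 3*cos(a) + 8)^2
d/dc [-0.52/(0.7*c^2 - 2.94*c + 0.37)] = (0.728*c - 1.5288)/(0.7*c^2 - 2.94*c + 0.37)^2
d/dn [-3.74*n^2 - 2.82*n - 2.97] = -7.48*n - 2.82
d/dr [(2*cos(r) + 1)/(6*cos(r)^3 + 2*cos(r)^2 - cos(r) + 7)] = (22*cos(r) + 11*cos(2*r) + 6*cos(3*r) - 4)*sin(r)/(6*cos(r)^3 + 2*cos(r)^2 - cos(r) + 7)^2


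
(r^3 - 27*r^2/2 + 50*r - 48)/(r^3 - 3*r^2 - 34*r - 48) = (r^2 - 11*r/2 + 6)/(r^2 + 5*r + 6)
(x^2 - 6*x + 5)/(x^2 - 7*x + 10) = (x - 1)/(x - 2)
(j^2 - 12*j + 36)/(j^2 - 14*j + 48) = (j - 6)/(j - 8)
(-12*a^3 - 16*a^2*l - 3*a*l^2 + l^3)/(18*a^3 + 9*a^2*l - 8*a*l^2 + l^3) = (-2*a - l)/(3*a - l)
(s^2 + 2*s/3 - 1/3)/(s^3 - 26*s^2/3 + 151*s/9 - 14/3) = 3*(s + 1)/(3*s^2 - 25*s + 42)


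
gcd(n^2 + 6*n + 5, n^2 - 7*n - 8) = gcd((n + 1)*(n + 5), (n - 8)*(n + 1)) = n + 1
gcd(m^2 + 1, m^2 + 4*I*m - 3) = m + I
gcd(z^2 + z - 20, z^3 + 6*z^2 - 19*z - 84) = z - 4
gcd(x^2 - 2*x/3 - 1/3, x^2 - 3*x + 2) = x - 1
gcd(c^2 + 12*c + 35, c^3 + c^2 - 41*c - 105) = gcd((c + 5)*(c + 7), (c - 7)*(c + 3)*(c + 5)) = c + 5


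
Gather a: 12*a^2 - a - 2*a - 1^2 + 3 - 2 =12*a^2 - 3*a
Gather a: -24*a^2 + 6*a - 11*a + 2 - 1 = -24*a^2 - 5*a + 1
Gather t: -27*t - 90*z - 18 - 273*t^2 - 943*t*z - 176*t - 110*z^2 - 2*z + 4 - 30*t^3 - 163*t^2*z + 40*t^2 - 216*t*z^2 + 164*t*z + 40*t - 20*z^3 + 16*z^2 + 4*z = -30*t^3 + t^2*(-163*z - 233) + t*(-216*z^2 - 779*z - 163) - 20*z^3 - 94*z^2 - 88*z - 14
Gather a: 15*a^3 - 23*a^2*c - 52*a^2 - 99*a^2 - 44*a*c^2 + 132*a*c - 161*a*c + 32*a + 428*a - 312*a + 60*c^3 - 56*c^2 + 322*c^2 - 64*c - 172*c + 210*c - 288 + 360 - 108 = 15*a^3 + a^2*(-23*c - 151) + a*(-44*c^2 - 29*c + 148) + 60*c^3 + 266*c^2 - 26*c - 36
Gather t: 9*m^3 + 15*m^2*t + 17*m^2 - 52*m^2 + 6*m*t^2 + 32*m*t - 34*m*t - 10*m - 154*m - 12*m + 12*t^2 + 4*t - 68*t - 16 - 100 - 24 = 9*m^3 - 35*m^2 - 176*m + t^2*(6*m + 12) + t*(15*m^2 - 2*m - 64) - 140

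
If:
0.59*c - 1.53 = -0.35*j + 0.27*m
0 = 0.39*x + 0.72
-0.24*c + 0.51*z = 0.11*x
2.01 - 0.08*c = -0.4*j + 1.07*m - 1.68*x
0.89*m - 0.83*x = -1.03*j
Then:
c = 2.20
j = -0.35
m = -1.32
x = -1.85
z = 0.64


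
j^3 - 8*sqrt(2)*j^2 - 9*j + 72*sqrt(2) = (j - 3)*(j + 3)*(j - 8*sqrt(2))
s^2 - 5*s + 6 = (s - 3)*(s - 2)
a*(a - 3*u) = a^2 - 3*a*u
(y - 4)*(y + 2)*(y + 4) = y^3 + 2*y^2 - 16*y - 32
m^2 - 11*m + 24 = (m - 8)*(m - 3)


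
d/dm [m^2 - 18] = 2*m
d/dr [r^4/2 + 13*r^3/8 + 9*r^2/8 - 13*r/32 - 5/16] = 2*r^3 + 39*r^2/8 + 9*r/4 - 13/32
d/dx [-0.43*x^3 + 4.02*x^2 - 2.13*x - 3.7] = -1.29*x^2 + 8.04*x - 2.13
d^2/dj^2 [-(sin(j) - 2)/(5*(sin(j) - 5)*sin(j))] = (sin(j)^2 - 3*sin(j) + 28 - 38/sin(j) - 60/sin(j)^2 + 100/sin(j)^3)/(5*(sin(j) - 5)^3)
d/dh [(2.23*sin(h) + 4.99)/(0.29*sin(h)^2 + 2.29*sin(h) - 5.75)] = (-2.8942*sin(h) + 0.32335*cos(2*h) - 24.57295)*cos(h)/(0.29*sin(h)^2 + 2.29*sin(h) - 5.75)^2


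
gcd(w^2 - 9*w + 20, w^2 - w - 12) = w - 4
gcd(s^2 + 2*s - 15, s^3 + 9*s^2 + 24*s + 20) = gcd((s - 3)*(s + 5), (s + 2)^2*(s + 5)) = s + 5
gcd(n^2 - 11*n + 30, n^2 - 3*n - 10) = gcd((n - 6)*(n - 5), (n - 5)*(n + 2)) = n - 5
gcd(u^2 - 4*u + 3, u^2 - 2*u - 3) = u - 3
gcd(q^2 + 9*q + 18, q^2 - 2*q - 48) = q + 6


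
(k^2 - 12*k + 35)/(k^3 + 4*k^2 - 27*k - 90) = (k - 7)/(k^2 + 9*k + 18)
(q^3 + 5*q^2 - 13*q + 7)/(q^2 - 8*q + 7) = (q^2 + 6*q - 7)/(q - 7)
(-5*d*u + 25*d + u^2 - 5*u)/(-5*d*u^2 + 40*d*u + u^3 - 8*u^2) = (u - 5)/(u*(u - 8))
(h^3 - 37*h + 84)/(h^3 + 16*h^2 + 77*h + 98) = (h^2 - 7*h + 12)/(h^2 + 9*h + 14)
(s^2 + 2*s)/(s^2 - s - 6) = s/(s - 3)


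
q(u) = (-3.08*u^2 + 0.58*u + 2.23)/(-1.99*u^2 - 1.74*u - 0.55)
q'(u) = (0.58 - 6.16*u)/(-1.99*u^2 - 1.74*u - 0.55) + (3.98*u + 1.74)*(-3.08*u^2 + 0.58*u + 2.23)/(-1.99*u^2 - 1.74*u - 0.55)^2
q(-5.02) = 1.87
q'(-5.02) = 0.06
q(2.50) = 0.90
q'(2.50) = 0.25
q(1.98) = 0.74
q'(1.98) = 0.38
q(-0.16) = -6.38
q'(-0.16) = 16.97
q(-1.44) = 2.30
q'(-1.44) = -0.13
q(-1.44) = 2.30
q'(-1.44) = -0.13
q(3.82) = 1.12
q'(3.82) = 0.11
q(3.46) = 1.07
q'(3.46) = 0.13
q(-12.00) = 1.68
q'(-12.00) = 0.01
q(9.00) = 1.36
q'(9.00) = 0.02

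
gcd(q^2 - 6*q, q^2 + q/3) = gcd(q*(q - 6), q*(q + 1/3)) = q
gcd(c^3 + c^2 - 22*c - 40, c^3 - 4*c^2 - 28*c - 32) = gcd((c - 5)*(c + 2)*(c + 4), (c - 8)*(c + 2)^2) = c + 2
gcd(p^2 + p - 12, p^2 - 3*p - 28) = p + 4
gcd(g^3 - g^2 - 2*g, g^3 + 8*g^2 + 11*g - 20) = 1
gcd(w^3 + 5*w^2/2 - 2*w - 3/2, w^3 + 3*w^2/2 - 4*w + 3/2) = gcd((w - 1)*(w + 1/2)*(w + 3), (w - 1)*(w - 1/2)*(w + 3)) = w^2 + 2*w - 3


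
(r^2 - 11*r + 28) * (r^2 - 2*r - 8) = r^4 - 13*r^3 + 42*r^2 + 32*r - 224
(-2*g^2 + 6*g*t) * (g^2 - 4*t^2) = -2*g^4 + 6*g^3*t + 8*g^2*t^2 - 24*g*t^3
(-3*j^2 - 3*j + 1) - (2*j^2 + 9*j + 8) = -5*j^2 - 12*j - 7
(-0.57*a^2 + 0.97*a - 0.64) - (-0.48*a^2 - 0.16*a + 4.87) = -0.09*a^2 + 1.13*a - 5.51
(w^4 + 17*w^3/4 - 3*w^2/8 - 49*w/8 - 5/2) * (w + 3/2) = w^5 + 23*w^4/4 + 6*w^3 - 107*w^2/16 - 187*w/16 - 15/4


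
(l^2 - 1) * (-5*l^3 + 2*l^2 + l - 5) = -5*l^5 + 2*l^4 + 6*l^3 - 7*l^2 - l + 5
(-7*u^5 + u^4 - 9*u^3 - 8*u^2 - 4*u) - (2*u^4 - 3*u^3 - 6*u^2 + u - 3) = -7*u^5 - u^4 - 6*u^3 - 2*u^2 - 5*u + 3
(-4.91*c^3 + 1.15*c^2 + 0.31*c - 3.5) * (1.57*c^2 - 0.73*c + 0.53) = -7.7087*c^5 + 5.3898*c^4 - 2.9551*c^3 - 5.1118*c^2 + 2.7193*c - 1.855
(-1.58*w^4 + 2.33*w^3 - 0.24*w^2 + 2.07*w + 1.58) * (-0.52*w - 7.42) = 0.8216*w^5 + 10.512*w^4 - 17.1638*w^3 + 0.7044*w^2 - 16.181*w - 11.7236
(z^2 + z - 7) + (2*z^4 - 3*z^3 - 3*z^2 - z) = 2*z^4 - 3*z^3 - 2*z^2 - 7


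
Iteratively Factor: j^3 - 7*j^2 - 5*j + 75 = (j - 5)*(j^2 - 2*j - 15) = (j - 5)^2*(j + 3)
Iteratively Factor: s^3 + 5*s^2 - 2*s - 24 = (s + 3)*(s^2 + 2*s - 8) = (s - 2)*(s + 3)*(s + 4)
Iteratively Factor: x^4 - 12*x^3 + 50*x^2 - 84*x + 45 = (x - 5)*(x^3 - 7*x^2 + 15*x - 9) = (x - 5)*(x - 3)*(x^2 - 4*x + 3) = (x - 5)*(x - 3)*(x - 1)*(x - 3)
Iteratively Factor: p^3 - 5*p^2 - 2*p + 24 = (p - 3)*(p^2 - 2*p - 8) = (p - 3)*(p + 2)*(p - 4)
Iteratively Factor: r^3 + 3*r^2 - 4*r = (r + 4)*(r^2 - r) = r*(r + 4)*(r - 1)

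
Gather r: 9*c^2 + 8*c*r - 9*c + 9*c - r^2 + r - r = 9*c^2 + 8*c*r - r^2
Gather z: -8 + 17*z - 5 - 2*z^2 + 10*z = -2*z^2 + 27*z - 13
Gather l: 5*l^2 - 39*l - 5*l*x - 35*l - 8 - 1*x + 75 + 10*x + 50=5*l^2 + l*(-5*x - 74) + 9*x + 117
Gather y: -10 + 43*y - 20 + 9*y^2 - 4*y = 9*y^2 + 39*y - 30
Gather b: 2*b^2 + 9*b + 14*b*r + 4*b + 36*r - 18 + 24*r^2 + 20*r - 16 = 2*b^2 + b*(14*r + 13) + 24*r^2 + 56*r - 34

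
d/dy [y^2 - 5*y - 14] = 2*y - 5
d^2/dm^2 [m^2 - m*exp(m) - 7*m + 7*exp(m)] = -m*exp(m) + 5*exp(m) + 2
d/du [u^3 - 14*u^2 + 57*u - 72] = 3*u^2 - 28*u + 57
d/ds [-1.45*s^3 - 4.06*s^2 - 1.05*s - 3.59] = -4.35*s^2 - 8.12*s - 1.05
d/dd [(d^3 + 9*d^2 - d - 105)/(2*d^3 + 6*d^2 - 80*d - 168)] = 3*(-d^2 + d - 14)/(d^4 - 8*d^3 - 8*d^2 + 96*d + 144)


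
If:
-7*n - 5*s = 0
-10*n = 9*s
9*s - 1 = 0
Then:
No Solution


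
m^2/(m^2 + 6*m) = m/(m + 6)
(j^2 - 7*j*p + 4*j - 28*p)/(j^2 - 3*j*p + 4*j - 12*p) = (-j + 7*p)/(-j + 3*p)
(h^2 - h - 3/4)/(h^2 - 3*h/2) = (h + 1/2)/h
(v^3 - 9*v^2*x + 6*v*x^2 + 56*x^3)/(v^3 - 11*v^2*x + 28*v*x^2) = (v + 2*x)/v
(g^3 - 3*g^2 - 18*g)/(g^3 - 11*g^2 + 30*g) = (g + 3)/(g - 5)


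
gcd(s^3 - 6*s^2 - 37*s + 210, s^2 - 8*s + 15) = s - 5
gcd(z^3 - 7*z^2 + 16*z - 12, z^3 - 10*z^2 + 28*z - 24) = z^2 - 4*z + 4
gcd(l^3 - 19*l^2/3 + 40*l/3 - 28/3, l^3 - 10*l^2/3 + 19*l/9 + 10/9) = l - 2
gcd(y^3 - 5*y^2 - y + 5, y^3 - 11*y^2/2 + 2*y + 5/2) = y^2 - 6*y + 5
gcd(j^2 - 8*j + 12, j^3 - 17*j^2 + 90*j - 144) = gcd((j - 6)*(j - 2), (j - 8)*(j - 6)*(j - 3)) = j - 6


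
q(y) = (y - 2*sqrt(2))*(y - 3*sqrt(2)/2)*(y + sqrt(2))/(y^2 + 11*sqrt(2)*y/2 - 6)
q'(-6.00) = -13.96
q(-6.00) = 19.72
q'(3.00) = 0.17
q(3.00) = 0.03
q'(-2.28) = -1.47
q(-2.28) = 1.05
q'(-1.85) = -1.20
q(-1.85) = 0.48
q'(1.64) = -0.70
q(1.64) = 0.18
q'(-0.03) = -1.57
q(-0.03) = -1.37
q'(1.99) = -0.26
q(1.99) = 0.03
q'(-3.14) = -2.28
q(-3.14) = 2.64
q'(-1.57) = -1.06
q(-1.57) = 0.16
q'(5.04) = 0.46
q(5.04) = 0.71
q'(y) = (-2*y - 11*sqrt(2)/2)*(y - 2*sqrt(2))*(y - 3*sqrt(2)/2)*(y + sqrt(2))/(y^2 + 11*sqrt(2)*y/2 - 6)^2 + (y - 2*sqrt(2))*(y - 3*sqrt(2)/2)/(y^2 + 11*sqrt(2)*y/2 - 6) + (y - 2*sqrt(2))*(y + sqrt(2))/(y^2 + 11*sqrt(2)*y/2 - 6) + (y - 3*sqrt(2)/2)*(y + sqrt(2))/(y^2 + 11*sqrt(2)*y/2 - 6)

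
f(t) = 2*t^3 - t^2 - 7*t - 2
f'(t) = 6*t^2 - 2*t - 7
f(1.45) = -8.16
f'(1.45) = 2.72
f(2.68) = 10.56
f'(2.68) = 30.73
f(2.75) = 12.78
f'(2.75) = 32.88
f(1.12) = -8.28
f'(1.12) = -1.71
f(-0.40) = 0.51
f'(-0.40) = -5.24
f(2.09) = -2.74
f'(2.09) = 15.03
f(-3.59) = -82.29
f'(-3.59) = 77.51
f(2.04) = -3.46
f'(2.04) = 13.89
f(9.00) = 1312.00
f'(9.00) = 461.00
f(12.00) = 3226.00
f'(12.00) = 833.00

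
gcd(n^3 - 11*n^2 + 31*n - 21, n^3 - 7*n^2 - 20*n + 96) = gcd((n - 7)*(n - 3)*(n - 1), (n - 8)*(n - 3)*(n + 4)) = n - 3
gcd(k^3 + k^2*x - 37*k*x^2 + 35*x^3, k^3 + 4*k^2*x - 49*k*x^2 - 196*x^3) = k + 7*x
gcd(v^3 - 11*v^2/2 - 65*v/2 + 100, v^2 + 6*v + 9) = 1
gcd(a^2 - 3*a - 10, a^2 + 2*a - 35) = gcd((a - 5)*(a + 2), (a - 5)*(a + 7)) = a - 5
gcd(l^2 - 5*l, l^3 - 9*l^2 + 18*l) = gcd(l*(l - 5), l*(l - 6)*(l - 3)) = l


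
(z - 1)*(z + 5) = z^2 + 4*z - 5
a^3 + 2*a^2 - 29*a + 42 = (a - 3)*(a - 2)*(a + 7)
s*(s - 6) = s^2 - 6*s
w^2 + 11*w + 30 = (w + 5)*(w + 6)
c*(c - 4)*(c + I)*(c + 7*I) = c^4 - 4*c^3 + 8*I*c^3 - 7*c^2 - 32*I*c^2 + 28*c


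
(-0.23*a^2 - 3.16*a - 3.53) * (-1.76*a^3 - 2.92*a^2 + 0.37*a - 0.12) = 0.4048*a^5 + 6.2332*a^4 + 15.3549*a^3 + 9.166*a^2 - 0.9269*a + 0.4236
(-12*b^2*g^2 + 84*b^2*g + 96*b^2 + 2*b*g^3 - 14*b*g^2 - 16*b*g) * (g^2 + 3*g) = -12*b^2*g^4 + 48*b^2*g^3 + 348*b^2*g^2 + 288*b^2*g + 2*b*g^5 - 8*b*g^4 - 58*b*g^3 - 48*b*g^2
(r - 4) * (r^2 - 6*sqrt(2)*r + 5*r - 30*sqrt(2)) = r^3 - 6*sqrt(2)*r^2 + r^2 - 20*r - 6*sqrt(2)*r + 120*sqrt(2)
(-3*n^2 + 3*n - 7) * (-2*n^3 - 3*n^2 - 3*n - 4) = 6*n^5 + 3*n^4 + 14*n^3 + 24*n^2 + 9*n + 28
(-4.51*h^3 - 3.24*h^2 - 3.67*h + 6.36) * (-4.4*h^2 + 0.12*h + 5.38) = 19.844*h^5 + 13.7148*h^4 - 8.5046*h^3 - 45.8556*h^2 - 18.9814*h + 34.2168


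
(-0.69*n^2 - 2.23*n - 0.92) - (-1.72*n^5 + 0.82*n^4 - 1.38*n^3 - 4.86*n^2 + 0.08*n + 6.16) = 1.72*n^5 - 0.82*n^4 + 1.38*n^3 + 4.17*n^2 - 2.31*n - 7.08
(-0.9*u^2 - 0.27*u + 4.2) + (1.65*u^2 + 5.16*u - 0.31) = 0.75*u^2 + 4.89*u + 3.89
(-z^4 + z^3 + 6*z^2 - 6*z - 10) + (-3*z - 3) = -z^4 + z^3 + 6*z^2 - 9*z - 13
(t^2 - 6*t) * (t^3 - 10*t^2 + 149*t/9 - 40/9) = t^5 - 16*t^4 + 689*t^3/9 - 934*t^2/9 + 80*t/3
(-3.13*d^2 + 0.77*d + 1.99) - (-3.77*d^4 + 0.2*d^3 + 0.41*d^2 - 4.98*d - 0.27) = 3.77*d^4 - 0.2*d^3 - 3.54*d^2 + 5.75*d + 2.26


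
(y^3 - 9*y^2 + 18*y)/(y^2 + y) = (y^2 - 9*y + 18)/(y + 1)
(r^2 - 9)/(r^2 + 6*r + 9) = (r - 3)/(r + 3)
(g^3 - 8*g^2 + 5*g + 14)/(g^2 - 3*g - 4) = (g^2 - 9*g + 14)/(g - 4)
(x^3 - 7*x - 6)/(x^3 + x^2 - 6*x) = (x^3 - 7*x - 6)/(x*(x^2 + x - 6))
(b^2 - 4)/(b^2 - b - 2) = (b + 2)/(b + 1)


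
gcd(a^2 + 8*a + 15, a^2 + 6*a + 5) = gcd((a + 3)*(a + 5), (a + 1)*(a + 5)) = a + 5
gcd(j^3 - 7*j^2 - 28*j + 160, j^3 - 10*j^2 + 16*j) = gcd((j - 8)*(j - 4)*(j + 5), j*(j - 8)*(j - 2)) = j - 8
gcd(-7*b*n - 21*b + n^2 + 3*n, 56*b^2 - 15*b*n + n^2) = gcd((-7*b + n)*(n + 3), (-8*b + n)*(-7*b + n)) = 7*b - n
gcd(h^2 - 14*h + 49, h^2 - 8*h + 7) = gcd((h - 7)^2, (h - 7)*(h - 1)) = h - 7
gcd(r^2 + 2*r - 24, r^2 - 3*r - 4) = r - 4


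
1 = 1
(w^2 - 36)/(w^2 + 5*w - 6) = (w - 6)/(w - 1)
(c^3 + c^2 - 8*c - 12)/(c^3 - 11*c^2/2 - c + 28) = 2*(c^2 - c - 6)/(2*c^2 - 15*c + 28)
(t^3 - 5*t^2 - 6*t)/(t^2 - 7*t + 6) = t*(t + 1)/(t - 1)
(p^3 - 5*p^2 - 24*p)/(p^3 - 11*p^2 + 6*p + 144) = p/(p - 6)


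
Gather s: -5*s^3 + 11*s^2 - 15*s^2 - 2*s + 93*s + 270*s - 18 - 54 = -5*s^3 - 4*s^2 + 361*s - 72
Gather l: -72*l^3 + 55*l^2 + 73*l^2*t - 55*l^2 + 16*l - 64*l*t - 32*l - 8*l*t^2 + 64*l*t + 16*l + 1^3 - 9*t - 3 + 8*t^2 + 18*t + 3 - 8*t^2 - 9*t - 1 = -72*l^3 + 73*l^2*t - 8*l*t^2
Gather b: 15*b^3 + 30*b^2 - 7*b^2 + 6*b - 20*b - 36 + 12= 15*b^3 + 23*b^2 - 14*b - 24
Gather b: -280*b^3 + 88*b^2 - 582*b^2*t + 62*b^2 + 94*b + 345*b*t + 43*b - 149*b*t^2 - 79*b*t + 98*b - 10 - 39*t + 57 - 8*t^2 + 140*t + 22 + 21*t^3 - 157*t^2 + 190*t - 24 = -280*b^3 + b^2*(150 - 582*t) + b*(-149*t^2 + 266*t + 235) + 21*t^3 - 165*t^2 + 291*t + 45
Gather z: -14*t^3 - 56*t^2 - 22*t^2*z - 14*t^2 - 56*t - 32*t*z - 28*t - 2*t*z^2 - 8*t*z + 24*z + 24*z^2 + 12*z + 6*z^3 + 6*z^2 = -14*t^3 - 70*t^2 - 84*t + 6*z^3 + z^2*(30 - 2*t) + z*(-22*t^2 - 40*t + 36)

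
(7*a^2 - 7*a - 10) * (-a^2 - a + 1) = -7*a^4 + 24*a^2 + 3*a - 10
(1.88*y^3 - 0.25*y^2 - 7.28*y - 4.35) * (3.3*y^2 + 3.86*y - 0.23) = 6.204*y^5 + 6.4318*y^4 - 25.4214*y^3 - 42.3983*y^2 - 15.1166*y + 1.0005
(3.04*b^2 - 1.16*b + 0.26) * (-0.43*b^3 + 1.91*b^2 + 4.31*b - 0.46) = -1.3072*b^5 + 6.3052*b^4 + 10.775*b^3 - 5.9014*b^2 + 1.6542*b - 0.1196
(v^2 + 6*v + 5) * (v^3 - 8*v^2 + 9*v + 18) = v^5 - 2*v^4 - 34*v^3 + 32*v^2 + 153*v + 90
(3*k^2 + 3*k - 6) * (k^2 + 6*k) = 3*k^4 + 21*k^3 + 12*k^2 - 36*k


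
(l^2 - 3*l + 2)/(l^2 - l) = (l - 2)/l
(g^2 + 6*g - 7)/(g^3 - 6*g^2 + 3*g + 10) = (g^2 + 6*g - 7)/(g^3 - 6*g^2 + 3*g + 10)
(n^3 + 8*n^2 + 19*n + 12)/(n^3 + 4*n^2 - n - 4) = (n + 3)/(n - 1)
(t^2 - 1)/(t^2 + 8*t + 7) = (t - 1)/(t + 7)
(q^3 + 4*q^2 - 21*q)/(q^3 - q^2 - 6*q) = (q + 7)/(q + 2)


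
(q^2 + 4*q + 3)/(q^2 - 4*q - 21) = (q + 1)/(q - 7)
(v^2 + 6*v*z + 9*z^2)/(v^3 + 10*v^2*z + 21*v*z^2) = (v + 3*z)/(v*(v + 7*z))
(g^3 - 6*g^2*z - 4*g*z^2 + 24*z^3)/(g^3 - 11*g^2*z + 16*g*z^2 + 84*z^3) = (-g + 2*z)/(-g + 7*z)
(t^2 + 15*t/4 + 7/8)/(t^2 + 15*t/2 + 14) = (t + 1/4)/(t + 4)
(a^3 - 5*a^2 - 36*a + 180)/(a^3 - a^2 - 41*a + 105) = (a^2 - 36)/(a^2 + 4*a - 21)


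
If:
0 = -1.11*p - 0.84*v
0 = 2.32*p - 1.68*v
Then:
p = 0.00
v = 0.00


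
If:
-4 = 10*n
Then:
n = -2/5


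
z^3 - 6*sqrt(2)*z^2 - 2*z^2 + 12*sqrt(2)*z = z*(z - 2)*(z - 6*sqrt(2))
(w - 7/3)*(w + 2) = w^2 - w/3 - 14/3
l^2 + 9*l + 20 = (l + 4)*(l + 5)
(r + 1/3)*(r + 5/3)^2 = r^3 + 11*r^2/3 + 35*r/9 + 25/27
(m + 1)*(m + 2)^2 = m^3 + 5*m^2 + 8*m + 4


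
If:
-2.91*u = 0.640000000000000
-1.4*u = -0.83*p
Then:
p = -0.37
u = -0.22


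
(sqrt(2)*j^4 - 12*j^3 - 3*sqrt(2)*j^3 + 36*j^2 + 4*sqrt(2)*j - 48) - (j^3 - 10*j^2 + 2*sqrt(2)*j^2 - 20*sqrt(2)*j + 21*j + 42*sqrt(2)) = sqrt(2)*j^4 - 13*j^3 - 3*sqrt(2)*j^3 - 2*sqrt(2)*j^2 + 46*j^2 - 21*j + 24*sqrt(2)*j - 42*sqrt(2) - 48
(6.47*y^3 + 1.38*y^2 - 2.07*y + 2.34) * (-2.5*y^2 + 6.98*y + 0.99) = -16.175*y^5 + 41.7106*y^4 + 21.2127*y^3 - 18.9324*y^2 + 14.2839*y + 2.3166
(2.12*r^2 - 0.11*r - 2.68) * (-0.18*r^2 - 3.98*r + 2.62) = -0.3816*r^4 - 8.4178*r^3 + 6.4746*r^2 + 10.3782*r - 7.0216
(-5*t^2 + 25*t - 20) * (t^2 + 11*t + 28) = -5*t^4 - 30*t^3 + 115*t^2 + 480*t - 560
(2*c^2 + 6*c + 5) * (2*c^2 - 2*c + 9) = 4*c^4 + 8*c^3 + 16*c^2 + 44*c + 45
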